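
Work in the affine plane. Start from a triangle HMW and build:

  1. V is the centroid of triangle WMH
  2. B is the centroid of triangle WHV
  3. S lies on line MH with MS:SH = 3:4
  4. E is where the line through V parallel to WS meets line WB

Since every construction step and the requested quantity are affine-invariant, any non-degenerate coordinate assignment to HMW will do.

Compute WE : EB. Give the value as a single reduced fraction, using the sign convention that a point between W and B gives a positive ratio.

WE:EB = 3/10

Set H = (0, 0), M = (1, 0), W = (0, 1); any affine frame gives the same invariant.
1. V is the centroid of triangle WMH ⇒ V = (1/3, 1/3)
2. B is the centroid of triangle WHV ⇒ B = (1/9, 4/9)
3. S lies on line MH with MS:SH = 3:4 ⇒ S = (4/7, 0)
4. E is where the line through V parallel to WS meets line WB ⇒ E = (1/39, 34/39)
E = W + t·(B−W) with t = 3/13, so WE:EB = t:(1−t) = 3/13:10/13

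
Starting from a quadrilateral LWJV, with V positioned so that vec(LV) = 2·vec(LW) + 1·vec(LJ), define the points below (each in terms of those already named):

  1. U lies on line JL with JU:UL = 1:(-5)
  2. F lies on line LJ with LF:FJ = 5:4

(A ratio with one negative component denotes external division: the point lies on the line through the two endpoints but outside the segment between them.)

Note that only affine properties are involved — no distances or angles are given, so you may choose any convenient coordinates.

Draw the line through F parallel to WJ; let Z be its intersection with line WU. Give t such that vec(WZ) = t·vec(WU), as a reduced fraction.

Work in coordinates with L = (0, 0), W = (1, 0), J = (0, 1), V = (2, 1).
1. U lies on line JL with JU:UL = 1:(-5) ⇒ U = (0, 5/4)
2. F lies on line LJ with LF:FJ = 5:4 ⇒ F = (0, 5/9)
through F parallel to WJ: direction (-1, 1); meets WU at Z = (25/9, -20/9)
Z = W + t·(U−W) with t = -16/9

t = -16/9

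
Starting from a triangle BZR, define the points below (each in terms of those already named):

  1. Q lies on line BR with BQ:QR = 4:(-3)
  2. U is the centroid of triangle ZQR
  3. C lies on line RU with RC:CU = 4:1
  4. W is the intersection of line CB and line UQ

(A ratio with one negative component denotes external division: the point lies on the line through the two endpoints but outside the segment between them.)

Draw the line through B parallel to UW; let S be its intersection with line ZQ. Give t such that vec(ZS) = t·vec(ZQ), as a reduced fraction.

Assign B = (0, 0), Z = (1, 0), R = (0, 1) — the answer is frame-independent, so this choice is without loss of generality.
1. Q lies on line BR with BQ:QR = 4:(-3) ⇒ Q = (0, 4)
2. U is the centroid of triangle ZQR ⇒ U = (1/3, 5/3)
3. C lies on line RU with RC:CU = 4:1 ⇒ C = (4/15, 23/15)
4. W is the intersection of line CB and line UQ ⇒ W = (16/51, 92/51)
through B parallel to UW: direction (-1/51, 7/51); meets ZQ at S = (-4/3, 28/3)
S = Z + t·(Q−Z) with t = 7/3

t = 7/3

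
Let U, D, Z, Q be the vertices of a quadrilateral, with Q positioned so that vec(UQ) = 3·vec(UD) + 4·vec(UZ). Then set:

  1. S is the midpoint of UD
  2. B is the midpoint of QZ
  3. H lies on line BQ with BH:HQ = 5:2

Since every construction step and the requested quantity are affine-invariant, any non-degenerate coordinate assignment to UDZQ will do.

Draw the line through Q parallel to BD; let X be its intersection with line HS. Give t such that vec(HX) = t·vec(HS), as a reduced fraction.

Assign U = (0, 0), D = (1, 0), Z = (0, 1), Q = (3, 4) — the answer is frame-independent, so this choice is without loss of generality.
1. S is the midpoint of UD ⇒ S = (1/2, 0)
2. B is the midpoint of QZ ⇒ B = (3/2, 5/2)
3. H lies on line BQ with BH:HQ = 5:2 ⇒ H = (18/7, 25/7)
through Q parallel to BD: direction (-1/2, -5/2); meets HS at X = (294/95, 85/19)
X = H + t·(S−H) with t = -24/95

t = -24/95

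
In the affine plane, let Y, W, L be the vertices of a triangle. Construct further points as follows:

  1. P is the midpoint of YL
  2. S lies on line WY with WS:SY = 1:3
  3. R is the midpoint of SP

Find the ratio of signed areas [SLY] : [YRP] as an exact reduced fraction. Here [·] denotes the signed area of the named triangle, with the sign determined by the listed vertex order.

[SLY]:[YRP] = 4

Assign Y = (0, 0), W = (1, 0), L = (0, 1) — the answer is frame-independent, so this choice is without loss of generality.
1. P is the midpoint of YL ⇒ P = (0, 1/2)
2. S lies on line WY with WS:SY = 1:3 ⇒ S = (3/4, 0)
3. R is the midpoint of SP ⇒ R = (3/8, 1/4)
2·[SLY] = 3/4, 2·[YRP] = 3/16
[SLY]:[YRP] = 3/4:3/16 = 4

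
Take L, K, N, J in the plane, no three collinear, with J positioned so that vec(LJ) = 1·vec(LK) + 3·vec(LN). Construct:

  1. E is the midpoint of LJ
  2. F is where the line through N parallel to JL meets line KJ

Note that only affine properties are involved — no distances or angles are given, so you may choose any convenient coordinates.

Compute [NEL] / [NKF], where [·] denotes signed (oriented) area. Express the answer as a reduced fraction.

Assign L = (0, 0), K = (1, 0), N = (0, 1), J = (1, 3) — the answer is frame-independent, so this choice is without loss of generality.
1. E is the midpoint of LJ ⇒ E = (1/2, 3/2)
2. F is where the line through N parallel to JL meets line KJ ⇒ F = (1, 4)
2·[NEL] = -1/2, 2·[NKF] = 4
[NEL]:[NKF] = -1/2:4 = -1/8

[NEL]:[NKF] = -1/8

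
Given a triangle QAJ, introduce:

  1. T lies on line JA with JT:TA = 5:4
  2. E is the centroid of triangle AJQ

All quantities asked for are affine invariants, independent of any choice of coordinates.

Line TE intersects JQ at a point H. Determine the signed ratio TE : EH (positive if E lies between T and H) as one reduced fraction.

Assign Q = (0, 0), A = (1, 0), J = (0, 1) — the answer is frame-independent, so this choice is without loss of generality.
1. T lies on line JA with JT:TA = 5:4 ⇒ T = (5/9, 4/9)
2. E is the centroid of triangle AJQ ⇒ E = (1/3, 1/3)
line TE meets JQ at H = (0, 1/6)
E = T + t·(H−T) with t = 2/5, so TE:EH = 2/5:3/5

TE:EH = 2/3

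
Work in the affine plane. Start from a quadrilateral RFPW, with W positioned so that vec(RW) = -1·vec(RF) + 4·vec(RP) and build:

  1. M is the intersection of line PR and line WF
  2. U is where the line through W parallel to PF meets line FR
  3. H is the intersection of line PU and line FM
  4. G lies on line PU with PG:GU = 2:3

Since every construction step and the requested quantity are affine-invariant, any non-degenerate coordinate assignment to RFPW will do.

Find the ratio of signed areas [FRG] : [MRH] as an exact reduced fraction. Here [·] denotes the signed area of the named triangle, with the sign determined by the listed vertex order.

[FRG]:[MRH] = -1/2

Assign R = (0, 0), F = (1, 0), P = (0, 1), W = (-1, 4) — the answer is frame-independent, so this choice is without loss of generality.
1. M is the intersection of line PR and line WF ⇒ M = (0, 2)
2. U is where the line through W parallel to PF meets line FR ⇒ U = (3, 0)
3. H is the intersection of line PU and line FM ⇒ H = (3/5, 4/5)
4. G lies on line PU with PG:GU = 2:3 ⇒ G = (6/5, 3/5)
2·[FRG] = -3/5, 2·[MRH] = 6/5
[FRG]:[MRH] = -3/5:6/5 = -1/2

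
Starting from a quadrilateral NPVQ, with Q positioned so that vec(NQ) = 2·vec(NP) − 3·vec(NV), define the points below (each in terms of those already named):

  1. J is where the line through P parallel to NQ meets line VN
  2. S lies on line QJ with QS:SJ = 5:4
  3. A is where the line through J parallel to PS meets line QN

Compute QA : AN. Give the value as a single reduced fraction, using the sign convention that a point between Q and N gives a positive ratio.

QA:AN = -9

Set N = (0, 0), P = (1, 0), V = (0, 1), Q = (2, -3); any affine frame gives the same invariant.
1. J is where the line through P parallel to NQ meets line VN ⇒ J = (0, 3/2)
2. S lies on line QJ with QS:SJ = 5:4 ⇒ S = (8/9, -1/2)
3. A is where the line through J parallel to PS meets line QN ⇒ A = (-1/4, 3/8)
A = Q + t·(N−Q) with t = 9/8, so QA:AN = t:(1−t) = 9/8:-1/8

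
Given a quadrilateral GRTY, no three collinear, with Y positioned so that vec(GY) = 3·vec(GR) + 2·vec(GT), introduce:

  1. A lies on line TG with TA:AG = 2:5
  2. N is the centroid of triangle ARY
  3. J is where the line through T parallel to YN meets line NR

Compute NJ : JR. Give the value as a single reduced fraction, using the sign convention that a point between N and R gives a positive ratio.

Assign G = (0, 0), R = (1, 0), T = (0, 1), Y = (3, 2) — the answer is frame-independent, so this choice is without loss of generality.
1. A lies on line TG with TA:AG = 2:5 ⇒ A = (0, 5/7)
2. N is the centroid of triangle ARY ⇒ N = (4/3, 19/21)
3. J is where the line through T parallel to YN meets line NR ⇒ J = (65/36, 551/252)
J = N + t·(R−N) with t = -17/12, so NJ:JR = t:(1−t) = -17/12:29/12

NJ:JR = -17/29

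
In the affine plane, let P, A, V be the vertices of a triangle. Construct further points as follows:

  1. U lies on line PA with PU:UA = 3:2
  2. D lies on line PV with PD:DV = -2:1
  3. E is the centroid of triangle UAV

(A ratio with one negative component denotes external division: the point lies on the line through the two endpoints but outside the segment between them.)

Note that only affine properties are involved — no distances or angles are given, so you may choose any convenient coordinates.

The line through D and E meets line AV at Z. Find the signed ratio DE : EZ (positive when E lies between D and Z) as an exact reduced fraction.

DE:EZ = -17/2

Choose coordinates P = (0, 0), A = (1, 0), V = (0, 1).
1. U lies on line PA with PU:UA = 3:2 ⇒ U = (3/5, 0)
2. D lies on line PV with PD:DV = -2:1 ⇒ D = (0, 2)
3. E is the centroid of triangle UAV ⇒ E = (8/15, 1/3)
line DE meets AV at Z = (8/17, 9/17)
E = D + t·(Z−D) with t = 17/15, so DE:EZ = 17/15:-2/15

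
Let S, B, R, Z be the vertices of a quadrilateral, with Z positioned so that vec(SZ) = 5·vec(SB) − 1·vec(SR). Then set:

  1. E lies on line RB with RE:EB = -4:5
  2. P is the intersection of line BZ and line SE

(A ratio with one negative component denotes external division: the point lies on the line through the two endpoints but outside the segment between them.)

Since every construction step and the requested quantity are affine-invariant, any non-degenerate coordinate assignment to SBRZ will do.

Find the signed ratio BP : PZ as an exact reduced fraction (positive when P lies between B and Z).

BP:PZ = -5/21

Work in coordinates with S = (0, 0), B = (1, 0), R = (0, 1), Z = (5, -1).
1. E lies on line RB with RE:EB = -4:5 ⇒ E = (-4, 5)
2. P is the intersection of line BZ and line SE ⇒ P = (-1/4, 5/16)
P = B + t·(Z−B) with t = -5/16, so BP:PZ = t:(1−t) = -5/16:21/16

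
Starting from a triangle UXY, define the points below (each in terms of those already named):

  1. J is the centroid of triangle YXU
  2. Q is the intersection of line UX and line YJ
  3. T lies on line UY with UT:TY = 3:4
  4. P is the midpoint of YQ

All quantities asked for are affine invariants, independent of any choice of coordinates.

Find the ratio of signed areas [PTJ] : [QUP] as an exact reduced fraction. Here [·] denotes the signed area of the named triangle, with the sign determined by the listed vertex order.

[PTJ]:[QUP] = -4/21

Assign U = (0, 0), X = (1, 0), Y = (0, 1) — the answer is frame-independent, so this choice is without loss of generality.
1. J is the centroid of triangle YXU ⇒ J = (1/3, 1/3)
2. Q is the intersection of line UX and line YJ ⇒ Q = (1/2, 0)
3. T lies on line UY with UT:TY = 3:4 ⇒ T = (0, 3/7)
4. P is the midpoint of YQ ⇒ P = (1/4, 1/2)
2·[PTJ] = 1/21, 2·[QUP] = -1/4
[PTJ]:[QUP] = 1/21:-1/4 = -4/21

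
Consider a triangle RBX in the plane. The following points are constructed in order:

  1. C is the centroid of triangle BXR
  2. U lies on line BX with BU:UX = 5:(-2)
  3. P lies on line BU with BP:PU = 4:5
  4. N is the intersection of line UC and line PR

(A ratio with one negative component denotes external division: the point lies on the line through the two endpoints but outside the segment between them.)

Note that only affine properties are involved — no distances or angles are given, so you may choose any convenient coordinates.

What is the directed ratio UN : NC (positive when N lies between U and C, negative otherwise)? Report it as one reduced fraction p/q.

Assign R = (0, 0), B = (1, 0), X = (0, 1) — the answer is frame-independent, so this choice is without loss of generality.
1. C is the centroid of triangle BXR ⇒ C = (1/3, 1/3)
2. U lies on line BX with BU:UX = 5:(-2) ⇒ U = (-2/3, 5/3)
3. P lies on line BU with BP:PU = 4:5 ⇒ P = (7/27, 20/27)
4. N is the intersection of line UC and line PR ⇒ N = (49/264, 35/66)
N = U + t·(C−U) with t = 75/88, so UN:NC = t:(1−t) = 75/88:13/88

UN:NC = 75/13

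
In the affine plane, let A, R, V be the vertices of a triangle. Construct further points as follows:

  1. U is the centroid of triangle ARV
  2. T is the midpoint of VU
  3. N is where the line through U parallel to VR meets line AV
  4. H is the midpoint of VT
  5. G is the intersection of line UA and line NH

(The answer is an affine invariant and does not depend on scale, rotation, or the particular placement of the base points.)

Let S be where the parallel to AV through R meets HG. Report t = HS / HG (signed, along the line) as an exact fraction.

t = -11/9

Assign A = (0, 0), R = (1, 0), V = (0, 1) — the answer is frame-independent, so this choice is without loss of generality.
1. U is the centroid of triangle ARV ⇒ U = (1/3, 1/3)
2. T is the midpoint of VU ⇒ T = (1/6, 2/3)
3. N is where the line through U parallel to VR meets line AV ⇒ N = (0, 2/3)
4. H is the midpoint of VT ⇒ H = (1/12, 5/6)
5. G is the intersection of line UA and line NH ⇒ G = (-2/3, -2/3)
through R parallel to AV: direction (0, 1); meets HG at S = (1, 8/3)
S = H + t·(G−H) with t = -11/9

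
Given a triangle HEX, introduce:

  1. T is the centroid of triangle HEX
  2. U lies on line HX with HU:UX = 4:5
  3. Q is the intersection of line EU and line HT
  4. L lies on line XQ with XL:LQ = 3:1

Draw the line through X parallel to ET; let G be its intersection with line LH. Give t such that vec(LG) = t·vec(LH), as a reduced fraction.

Set H = (0, 0), E = (1, 0), X = (0, 1); any affine frame gives the same invariant.
1. T is the centroid of triangle HEX ⇒ T = (1/3, 1/3)
2. U lies on line HX with HU:UX = 4:5 ⇒ U = (0, 4/9)
3. Q is the intersection of line EU and line HT ⇒ Q = (4/13, 4/13)
4. L lies on line XQ with XL:LQ = 3:1 ⇒ L = (3/13, 25/52)
through X parallel to ET: direction (-2/3, 1/3); meets LH at G = (12/31, 25/31)
G = L + t·(H−L) with t = -21/31

t = -21/31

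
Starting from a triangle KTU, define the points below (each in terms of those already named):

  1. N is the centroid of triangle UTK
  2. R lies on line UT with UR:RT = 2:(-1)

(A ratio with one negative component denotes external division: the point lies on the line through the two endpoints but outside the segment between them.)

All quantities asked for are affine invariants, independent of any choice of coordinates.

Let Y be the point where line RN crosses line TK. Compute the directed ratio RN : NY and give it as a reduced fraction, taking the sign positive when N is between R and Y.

Set K = (0, 0), T = (1, 0), U = (0, 1); any affine frame gives the same invariant.
1. N is the centroid of triangle UTK ⇒ N = (1/3, 1/3)
2. R lies on line UT with UR:RT = 2:(-1) ⇒ R = (2, -1)
line RN meets TK at Y = (3/4, 0)
N = R + t·(Y−R) with t = 4/3, so RN:NY = 4/3:-1/3

RN:NY = -4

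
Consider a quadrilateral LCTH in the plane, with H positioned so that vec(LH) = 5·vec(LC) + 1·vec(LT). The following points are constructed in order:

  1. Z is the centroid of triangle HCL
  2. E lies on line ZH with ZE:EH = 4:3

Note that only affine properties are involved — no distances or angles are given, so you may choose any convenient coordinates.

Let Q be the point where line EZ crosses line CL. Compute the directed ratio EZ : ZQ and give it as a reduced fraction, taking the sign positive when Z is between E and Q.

Choose coordinates L = (0, 0), C = (1, 0), T = (0, 1), H = (5, 1).
1. Z is the centroid of triangle HCL ⇒ Z = (2, 1/3)
2. E lies on line ZH with ZE:EH = 4:3 ⇒ E = (26/7, 5/7)
line EZ meets CL at Q = (1/2, 0)
Z = E + t·(Q−E) with t = 8/15, so EZ:ZQ = 8/15:7/15

EZ:ZQ = 8/7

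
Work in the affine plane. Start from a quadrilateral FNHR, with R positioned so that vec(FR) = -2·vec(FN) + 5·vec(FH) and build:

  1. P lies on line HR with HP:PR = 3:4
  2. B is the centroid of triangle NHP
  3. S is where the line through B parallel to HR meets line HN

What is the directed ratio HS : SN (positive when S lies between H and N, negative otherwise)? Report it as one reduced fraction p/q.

Assign F = (0, 0), N = (1, 0), H = (0, 1), R = (-2, 5) — the answer is frame-independent, so this choice is without loss of generality.
1. P lies on line HR with HP:PR = 3:4 ⇒ P = (-6/7, 19/7)
2. B is the centroid of triangle NHP ⇒ B = (1/21, 26/21)
3. S is where the line through B parallel to HR meets line HN ⇒ S = (1/3, 2/3)
S = H + t·(N−H) with t = 1/3, so HS:SN = t:(1−t) = 1/3:2/3

HS:SN = 1/2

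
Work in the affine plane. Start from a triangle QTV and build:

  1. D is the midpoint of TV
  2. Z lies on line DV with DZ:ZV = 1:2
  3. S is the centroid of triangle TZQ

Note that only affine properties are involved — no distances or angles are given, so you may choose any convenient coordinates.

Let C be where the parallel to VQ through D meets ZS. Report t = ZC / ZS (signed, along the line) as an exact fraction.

Work in coordinates with Q = (0, 0), T = (1, 0), V = (0, 1).
1. D is the midpoint of TV ⇒ D = (1/2, 1/2)
2. Z lies on line DV with DZ:ZV = 1:2 ⇒ Z = (1/3, 2/3)
3. S is the centroid of triangle TZQ ⇒ S = (4/9, 2/9)
through D parallel to VQ: direction (0, -1); meets ZS at C = (1/2, 0)
C = Z + t·(S−Z) with t = 3/2

t = 3/2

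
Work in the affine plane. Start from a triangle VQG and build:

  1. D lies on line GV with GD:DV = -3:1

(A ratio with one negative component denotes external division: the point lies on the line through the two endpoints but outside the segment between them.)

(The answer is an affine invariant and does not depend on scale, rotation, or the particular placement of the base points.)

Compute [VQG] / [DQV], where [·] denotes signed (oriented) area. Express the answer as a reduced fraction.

[VQG]:[DQV] = 2

Work in coordinates with V = (0, 0), Q = (1, 0), G = (0, 1).
1. D lies on line GV with GD:DV = -3:1 ⇒ D = (0, -1/2)
2·[VQG] = 1, 2·[DQV] = 1/2
[VQG]:[DQV] = 1:1/2 = 2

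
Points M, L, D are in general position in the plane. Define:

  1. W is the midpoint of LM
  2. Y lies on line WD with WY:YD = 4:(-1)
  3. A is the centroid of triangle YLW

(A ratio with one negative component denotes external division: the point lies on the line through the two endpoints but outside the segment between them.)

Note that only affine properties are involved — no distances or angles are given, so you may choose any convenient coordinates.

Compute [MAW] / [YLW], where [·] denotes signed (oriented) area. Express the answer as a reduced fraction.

Set M = (0, 0), L = (1, 0), D = (0, 1); any affine frame gives the same invariant.
1. W is the midpoint of LM ⇒ W = (1/2, 0)
2. Y lies on line WD with WY:YD = 4:(-1) ⇒ Y = (-1/6, 4/3)
3. A is the centroid of triangle YLW ⇒ A = (4/9, 4/9)
2·[MAW] = -2/9, 2·[YLW] = -2/3
[MAW]:[YLW] = -2/9:-2/3 = 1/3

[MAW]:[YLW] = 1/3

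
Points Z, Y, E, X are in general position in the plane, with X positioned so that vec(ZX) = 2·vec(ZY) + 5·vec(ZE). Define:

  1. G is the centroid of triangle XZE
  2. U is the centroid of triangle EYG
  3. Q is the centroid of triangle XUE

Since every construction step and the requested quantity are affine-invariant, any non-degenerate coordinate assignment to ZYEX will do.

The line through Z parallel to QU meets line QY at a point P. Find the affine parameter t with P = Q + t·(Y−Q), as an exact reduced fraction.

Choose coordinates Z = (0, 0), Y = (1, 0), E = (0, 1), X = (2, 5).
1. G is the centroid of triangle XZE ⇒ G = (2/3, 2)
2. U is the centroid of triangle EYG ⇒ U = (5/9, 1)
3. Q is the centroid of triangle XUE ⇒ Q = (23/27, 7/3)
through Z parallel to QU: direction (-8/27, -4/3); meets QY at P = (7/9, 7/2)
P = Q + t·(Y−Q) with t = -1/2

t = -1/2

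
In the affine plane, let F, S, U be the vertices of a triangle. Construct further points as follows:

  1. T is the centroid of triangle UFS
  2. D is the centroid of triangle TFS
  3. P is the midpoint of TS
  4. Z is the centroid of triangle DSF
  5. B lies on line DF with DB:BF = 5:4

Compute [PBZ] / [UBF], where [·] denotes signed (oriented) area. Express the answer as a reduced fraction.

Choose coordinates F = (0, 0), S = (1, 0), U = (0, 1).
1. T is the centroid of triangle UFS ⇒ T = (1/3, 1/3)
2. D is the centroid of triangle TFS ⇒ D = (4/9, 1/9)
3. P is the midpoint of TS ⇒ P = (2/3, 1/6)
4. Z is the centroid of triangle DSF ⇒ Z = (13/27, 1/27)
5. B lies on line DF with DB:BF = 5:4 ⇒ B = (16/81, 4/81)
2·[PBZ] = 19/486, 2·[UBF] = -16/81
[PBZ]:[UBF] = 19/486:-16/81 = -19/96

[PBZ]:[UBF] = -19/96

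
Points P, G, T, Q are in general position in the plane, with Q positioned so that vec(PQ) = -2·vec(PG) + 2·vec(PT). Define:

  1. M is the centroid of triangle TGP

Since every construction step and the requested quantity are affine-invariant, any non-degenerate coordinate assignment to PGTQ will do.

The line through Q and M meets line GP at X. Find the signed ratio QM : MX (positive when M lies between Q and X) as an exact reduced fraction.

Choose coordinates P = (0, 0), G = (1, 0), T = (0, 1), Q = (-2, 2).
1. M is the centroid of triangle TGP ⇒ M = (1/3, 1/3)
line QM meets GP at X = (4/5, 0)
M = Q + t·(X−Q) with t = 5/6, so QM:MX = 5/6:1/6

QM:MX = 5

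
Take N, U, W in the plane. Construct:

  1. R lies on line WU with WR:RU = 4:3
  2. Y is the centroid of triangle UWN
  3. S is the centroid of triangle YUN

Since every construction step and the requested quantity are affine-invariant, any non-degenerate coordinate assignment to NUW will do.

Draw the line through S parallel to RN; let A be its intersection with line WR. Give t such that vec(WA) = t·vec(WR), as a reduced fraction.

t = 11/9

Choose coordinates N = (0, 0), U = (1, 0), W = (0, 1).
1. R lies on line WU with WR:RU = 4:3 ⇒ R = (4/7, 3/7)
2. Y is the centroid of triangle UWN ⇒ Y = (1/3, 1/3)
3. S is the centroid of triangle YUN ⇒ S = (4/9, 1/9)
through S parallel to RN: direction (-4/7, -3/7); meets WR at A = (44/63, 19/63)
A = W + t·(R−W) with t = 11/9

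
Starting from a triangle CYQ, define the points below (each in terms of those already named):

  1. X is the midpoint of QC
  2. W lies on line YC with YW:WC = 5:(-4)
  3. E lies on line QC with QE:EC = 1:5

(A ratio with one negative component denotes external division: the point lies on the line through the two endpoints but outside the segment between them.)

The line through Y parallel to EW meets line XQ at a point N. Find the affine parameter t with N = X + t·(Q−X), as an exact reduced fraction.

Set C = (0, 0), Y = (1, 0), Q = (0, 1); any affine frame gives the same invariant.
1. X is the midpoint of QC ⇒ X = (0, 1/2)
2. W lies on line YC with YW:WC = 5:(-4) ⇒ W = (-4, 0)
3. E lies on line QC with QE:EC = 1:5 ⇒ E = (0, 5/6)
through Y parallel to EW: direction (-4, -5/6); meets XQ at N = (0, -5/24)
N = X + t·(Q−X) with t = -17/12

t = -17/12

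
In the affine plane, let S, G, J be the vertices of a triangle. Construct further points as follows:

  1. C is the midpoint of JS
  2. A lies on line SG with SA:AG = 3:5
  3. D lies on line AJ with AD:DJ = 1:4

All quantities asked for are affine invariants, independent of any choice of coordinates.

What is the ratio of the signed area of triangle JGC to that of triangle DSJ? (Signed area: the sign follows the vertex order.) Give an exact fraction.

Choose coordinates S = (0, 0), G = (1, 0), J = (0, 1).
1. C is the midpoint of JS ⇒ C = (0, 1/2)
2. A lies on line SG with SA:AG = 3:5 ⇒ A = (3/8, 0)
3. D lies on line AJ with AD:DJ = 1:4 ⇒ D = (3/10, 1/5)
2·[JGC] = -1/2, 2·[DSJ] = -3/10
[JGC]:[DSJ] = -1/2:-3/10 = 5/3

[JGC]:[DSJ] = 5/3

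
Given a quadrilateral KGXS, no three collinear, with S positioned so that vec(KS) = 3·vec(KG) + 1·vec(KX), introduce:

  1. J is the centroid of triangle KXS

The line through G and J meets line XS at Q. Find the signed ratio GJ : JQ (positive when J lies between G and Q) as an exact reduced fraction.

GJ:JQ = 2

Choose coordinates K = (0, 0), G = (1, 0), X = (0, 1), S = (3, 1).
1. J is the centroid of triangle KXS ⇒ J = (1, 2/3)
line GJ meets XS at Q = (1, 1)
J = G + t·(Q−G) with t = 2/3, so GJ:JQ = 2/3:1/3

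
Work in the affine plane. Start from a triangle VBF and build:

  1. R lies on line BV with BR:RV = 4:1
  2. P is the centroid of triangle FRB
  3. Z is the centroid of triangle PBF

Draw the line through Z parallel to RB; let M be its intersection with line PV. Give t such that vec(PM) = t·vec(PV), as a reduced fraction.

Assign V = (0, 0), B = (1, 0), F = (0, 1) — the answer is frame-independent, so this choice is without loss of generality.
1. R lies on line BV with BR:RV = 4:1 ⇒ R = (1/5, 0)
2. P is the centroid of triangle FRB ⇒ P = (2/5, 1/3)
3. Z is the centroid of triangle PBF ⇒ Z = (7/15, 4/9)
through Z parallel to RB: direction (4/5, 0); meets PV at M = (8/15, 4/9)
M = P + t·(V−P) with t = -1/3

t = -1/3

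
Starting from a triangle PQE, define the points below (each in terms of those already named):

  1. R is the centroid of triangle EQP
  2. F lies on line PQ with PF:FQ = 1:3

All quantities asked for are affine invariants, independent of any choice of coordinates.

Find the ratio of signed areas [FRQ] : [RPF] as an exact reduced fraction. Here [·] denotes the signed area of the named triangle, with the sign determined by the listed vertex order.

[FRQ]:[RPF] = -3

Choose coordinates P = (0, 0), Q = (1, 0), E = (0, 1).
1. R is the centroid of triangle EQP ⇒ R = (1/3, 1/3)
2. F lies on line PQ with PF:FQ = 1:3 ⇒ F = (1/4, 0)
2·[FRQ] = -1/4, 2·[RPF] = 1/12
[FRQ]:[RPF] = -1/4:1/12 = -3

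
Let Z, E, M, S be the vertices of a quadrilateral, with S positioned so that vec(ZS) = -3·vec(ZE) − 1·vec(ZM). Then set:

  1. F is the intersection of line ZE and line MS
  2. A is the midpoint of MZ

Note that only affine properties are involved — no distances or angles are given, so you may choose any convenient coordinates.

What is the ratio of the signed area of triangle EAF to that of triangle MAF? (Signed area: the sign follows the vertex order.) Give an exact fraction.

[EAF]:[MAF] = -5/3

Work in coordinates with Z = (0, 0), E = (1, 0), M = (0, 1), S = (-3, -1).
1. F is the intersection of line ZE and line MS ⇒ F = (-3/2, 0)
2. A is the midpoint of MZ ⇒ A = (0, 1/2)
2·[EAF] = 5/4, 2·[MAF] = -3/4
[EAF]:[MAF] = 5/4:-3/4 = -5/3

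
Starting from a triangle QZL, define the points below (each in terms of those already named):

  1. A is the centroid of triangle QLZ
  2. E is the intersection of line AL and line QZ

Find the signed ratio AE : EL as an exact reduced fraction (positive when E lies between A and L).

Choose coordinates Q = (0, 0), Z = (1, 0), L = (0, 1).
1. A is the centroid of triangle QLZ ⇒ A = (1/3, 1/3)
2. E is the intersection of line AL and line QZ ⇒ E = (1/2, 0)
E = A + t·(L−A) with t = -1/2, so AE:EL = t:(1−t) = -1/2:3/2

AE:EL = -1/3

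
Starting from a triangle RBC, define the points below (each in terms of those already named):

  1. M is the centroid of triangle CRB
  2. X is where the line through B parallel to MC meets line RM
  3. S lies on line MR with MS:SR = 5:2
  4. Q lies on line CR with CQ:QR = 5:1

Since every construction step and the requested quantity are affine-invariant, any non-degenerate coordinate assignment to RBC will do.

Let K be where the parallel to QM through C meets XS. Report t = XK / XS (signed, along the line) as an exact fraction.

t = -7/3

Assign R = (0, 0), B = (1, 0), C = (0, 1) — the answer is frame-independent, so this choice is without loss of generality.
1. M is the centroid of triangle CRB ⇒ M = (1/3, 1/3)
2. X is where the line through B parallel to MC meets line RM ⇒ X = (2/3, 2/3)
3. S lies on line MR with MS:SR = 5:2 ⇒ S = (2/21, 2/21)
4. Q lies on line CR with CQ:QR = 5:1 ⇒ Q = (0, 1/6)
through C parallel to QM: direction (1/3, 1/6); meets XS at K = (2, 2)
K = X + t·(S−X) with t = -7/3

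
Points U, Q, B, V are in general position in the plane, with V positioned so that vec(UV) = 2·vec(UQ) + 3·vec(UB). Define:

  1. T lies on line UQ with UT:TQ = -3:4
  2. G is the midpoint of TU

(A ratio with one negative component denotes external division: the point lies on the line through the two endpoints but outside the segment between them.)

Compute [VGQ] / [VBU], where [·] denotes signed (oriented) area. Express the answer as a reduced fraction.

[VGQ]:[VBU] = 15/4

Set U = (0, 0), Q = (1, 0), B = (0, 1), V = (2, 3); any affine frame gives the same invariant.
1. T lies on line UQ with UT:TQ = -3:4 ⇒ T = (-3, 0)
2. G is the midpoint of TU ⇒ G = (-3/2, 0)
2·[VGQ] = 15/2, 2·[VBU] = 2
[VGQ]:[VBU] = 15/2:2 = 15/4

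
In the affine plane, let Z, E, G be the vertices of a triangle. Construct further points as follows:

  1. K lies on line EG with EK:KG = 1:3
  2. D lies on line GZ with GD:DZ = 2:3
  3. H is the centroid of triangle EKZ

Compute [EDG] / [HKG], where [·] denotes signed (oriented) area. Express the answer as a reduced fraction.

[EDG]:[HKG] = -8/5

Choose coordinates Z = (0, 0), E = (1, 0), G = (0, 1).
1. K lies on line EG with EK:KG = 1:3 ⇒ K = (3/4, 1/4)
2. D lies on line GZ with GD:DZ = 2:3 ⇒ D = (0, 3/5)
3. H is the centroid of triangle EKZ ⇒ H = (7/12, 1/12)
2·[EDG] = -2/5, 2·[HKG] = 1/4
[EDG]:[HKG] = -2/5:1/4 = -8/5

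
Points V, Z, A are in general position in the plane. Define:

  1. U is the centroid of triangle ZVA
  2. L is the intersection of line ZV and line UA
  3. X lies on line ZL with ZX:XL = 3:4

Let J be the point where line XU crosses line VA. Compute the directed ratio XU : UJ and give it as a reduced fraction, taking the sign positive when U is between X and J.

XU:UJ = 19/14

Assign V = (0, 0), Z = (1, 0), A = (0, 1) — the answer is frame-independent, so this choice is without loss of generality.
1. U is the centroid of triangle ZVA ⇒ U = (1/3, 1/3)
2. L is the intersection of line ZV and line UA ⇒ L = (1/2, 0)
3. X lies on line ZL with ZX:XL = 3:4 ⇒ X = (11/14, 0)
line XU meets VA at J = (0, 11/19)
U = X + t·(J−X) with t = 19/33, so XU:UJ = 19/33:14/33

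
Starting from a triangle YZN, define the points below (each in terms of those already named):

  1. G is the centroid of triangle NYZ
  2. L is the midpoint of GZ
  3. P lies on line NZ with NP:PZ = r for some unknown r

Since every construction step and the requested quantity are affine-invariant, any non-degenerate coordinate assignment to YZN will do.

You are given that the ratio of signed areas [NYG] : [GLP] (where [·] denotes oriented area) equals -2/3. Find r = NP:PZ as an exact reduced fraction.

r = -4/3

Set Y = (0, 0), Z = (1, 0), N = (0, 1); any affine frame gives the same invariant.
1. G is the centroid of triangle NYZ ⇒ G = (1/3, 1/3)
2. L is the midpoint of GZ ⇒ L = (2/3, 1/6)
3. With NP:PZ = r, write λ = r/(r+1) so P = N + λ·(Z−N); P is affine-linear in λ
Every point depending on P is an affine combination of P and λ-independent points, so each such coordinate is linear in λ; the λ² term in each signed area is a multiple of (Z−N)×(Z−N) = 0, so 2·[NYG] and 2·[GLP] are each linear in λ. Evaluating at λ=0 and λ=1:
  2·[NYG] = 1/3,   2·[GLP] = -1/6·λ + 1/6
So [NYG]:[GLP] = (1/3) / (-1/6·λ + 1/6). Setting this equal to -2/3:
  1/3 = -2/3·(-1/6·λ + 1/6)  ⇒  λ = 4
Then r = λ/(1−λ) = (4)/(-3) = -4/3. Check: with r = -4/3, P = (4, -3) and [NYG]:[GLP] = -2/3 as required.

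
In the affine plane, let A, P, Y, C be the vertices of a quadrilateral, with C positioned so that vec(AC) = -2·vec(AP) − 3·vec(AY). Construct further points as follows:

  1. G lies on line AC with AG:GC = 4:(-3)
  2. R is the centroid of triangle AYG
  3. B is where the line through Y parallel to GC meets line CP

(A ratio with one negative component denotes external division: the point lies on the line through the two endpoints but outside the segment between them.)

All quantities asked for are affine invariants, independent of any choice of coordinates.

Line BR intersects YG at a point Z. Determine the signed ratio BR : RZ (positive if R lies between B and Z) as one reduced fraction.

BR:RZ = -5/2

Choose coordinates A = (0, 0), P = (1, 0), Y = (0, 1), C = (-2, -3).
1. G lies on line AC with AG:GC = 4:(-3) ⇒ G = (-8, -12)
2. R is the centroid of triangle AYG ⇒ R = (-8/3, -11/3)
3. B is where the line through Y parallel to GC meets line CP ⇒ B = (-4, -5)
line BR meets YG at Z = (-16/5, -21/5)
R = B + t·(Z−B) with t = 5/3, so BR:RZ = 5/3:-2/3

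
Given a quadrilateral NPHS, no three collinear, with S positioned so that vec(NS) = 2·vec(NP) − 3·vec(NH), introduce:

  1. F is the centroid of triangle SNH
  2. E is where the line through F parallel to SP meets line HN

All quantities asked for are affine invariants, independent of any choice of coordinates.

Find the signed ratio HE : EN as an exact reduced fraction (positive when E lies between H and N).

Set N = (0, 0), P = (1, 0), H = (0, 1), S = (2, -3); any affine frame gives the same invariant.
1. F is the centroid of triangle SNH ⇒ F = (2/3, -2/3)
2. E is where the line through F parallel to SP meets line HN ⇒ E = (0, 4/3)
E = H + t·(N−H) with t = -1/3, so HE:EN = t:(1−t) = -1/3:4/3

HE:EN = -1/4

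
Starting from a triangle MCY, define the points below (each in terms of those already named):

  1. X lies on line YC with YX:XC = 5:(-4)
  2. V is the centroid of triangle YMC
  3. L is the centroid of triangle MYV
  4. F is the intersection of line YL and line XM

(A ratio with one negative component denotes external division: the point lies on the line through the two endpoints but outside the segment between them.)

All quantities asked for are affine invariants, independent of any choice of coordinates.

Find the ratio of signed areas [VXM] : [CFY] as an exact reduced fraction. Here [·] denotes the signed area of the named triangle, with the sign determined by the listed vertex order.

Choose coordinates M = (0, 0), C = (1, 0), Y = (0, 1).
1. X lies on line YC with YX:XC = 5:(-4) ⇒ X = (5, -4)
2. V is the centroid of triangle YMC ⇒ V = (1/3, 1/3)
3. L is the centroid of triangle MYV ⇒ L = (1/9, 4/9)
4. F is the intersection of line YL and line XM ⇒ F = (5/21, -4/21)
2·[VXM] = -3, 2·[CFY] = -20/21
[VXM]:[CFY] = -3:-20/21 = 63/20

[VXM]:[CFY] = 63/20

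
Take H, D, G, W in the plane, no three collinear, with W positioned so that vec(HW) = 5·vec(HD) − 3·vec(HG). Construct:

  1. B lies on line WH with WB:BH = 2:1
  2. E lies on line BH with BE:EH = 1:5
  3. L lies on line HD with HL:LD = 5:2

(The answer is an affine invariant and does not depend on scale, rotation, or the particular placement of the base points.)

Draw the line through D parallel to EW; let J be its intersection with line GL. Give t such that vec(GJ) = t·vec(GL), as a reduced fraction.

Assign H = (0, 0), D = (1, 0), G = (0, 1), W = (5, -3) — the answer is frame-independent, so this choice is without loss of generality.
1. B lies on line WH with WB:BH = 2:1 ⇒ B = (5/3, -1)
2. E lies on line BH with BE:EH = 1:5 ⇒ E = (25/18, -5/6)
3. L lies on line HD with HL:LD = 5:2 ⇒ L = (5/7, 0)
through D parallel to EW: direction (65/18, -13/6); meets GL at J = (1/2, 3/10)
J = G + t·(L−G) with t = 7/10

t = 7/10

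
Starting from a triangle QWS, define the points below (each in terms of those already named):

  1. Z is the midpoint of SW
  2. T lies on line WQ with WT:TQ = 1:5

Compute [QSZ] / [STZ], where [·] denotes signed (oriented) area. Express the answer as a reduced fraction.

Assign Q = (0, 0), W = (1, 0), S = (0, 1) — the answer is frame-independent, so this choice is without loss of generality.
1. Z is the midpoint of SW ⇒ Z = (1/2, 1/2)
2. T lies on line WQ with WT:TQ = 1:5 ⇒ T = (5/6, 0)
2·[QSZ] = -1/2, 2·[STZ] = 1/12
[QSZ]:[STZ] = -1/2:1/12 = -6

[QSZ]:[STZ] = -6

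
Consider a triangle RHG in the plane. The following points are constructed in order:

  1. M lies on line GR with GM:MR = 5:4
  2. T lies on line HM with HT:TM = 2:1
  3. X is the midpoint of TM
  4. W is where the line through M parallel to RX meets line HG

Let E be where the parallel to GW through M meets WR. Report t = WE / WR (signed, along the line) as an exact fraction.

t = 5/9

Choose coordinates R = (0, 0), H = (1, 0), G = (0, 1).
1. M lies on line GR with GM:MR = 5:4 ⇒ M = (0, 4/9)
2. T lies on line HM with HT:TM = 2:1 ⇒ T = (1/3, 8/27)
3. X is the midpoint of TM ⇒ X = (1/6, 10/27)
4. W is where the line through M parallel to RX meets line HG ⇒ W = (5/29, 24/29)
through M parallel to GW: direction (5/29, -5/29); meets WR at E = (20/261, 32/87)
E = W + t·(R−W) with t = 5/9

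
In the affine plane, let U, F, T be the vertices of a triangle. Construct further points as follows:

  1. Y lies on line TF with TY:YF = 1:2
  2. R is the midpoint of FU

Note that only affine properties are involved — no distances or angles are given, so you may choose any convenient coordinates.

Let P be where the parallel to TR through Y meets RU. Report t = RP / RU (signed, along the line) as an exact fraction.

t = -1/3

Choose coordinates U = (0, 0), F = (1, 0), T = (0, 1).
1. Y lies on line TF with TY:YF = 1:2 ⇒ Y = (1/3, 2/3)
2. R is the midpoint of FU ⇒ R = (1/2, 0)
through Y parallel to TR: direction (1/2, -1); meets RU at P = (2/3, 0)
P = R + t·(U−R) with t = -1/3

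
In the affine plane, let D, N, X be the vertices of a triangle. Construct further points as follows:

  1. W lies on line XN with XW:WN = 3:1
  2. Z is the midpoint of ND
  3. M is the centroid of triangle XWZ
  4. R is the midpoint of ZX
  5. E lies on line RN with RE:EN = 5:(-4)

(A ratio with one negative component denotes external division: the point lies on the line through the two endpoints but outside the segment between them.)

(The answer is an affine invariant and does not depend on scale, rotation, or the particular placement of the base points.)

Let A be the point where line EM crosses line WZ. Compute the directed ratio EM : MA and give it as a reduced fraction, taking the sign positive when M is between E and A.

EM:MA = -12

Assign D = (0, 0), N = (1, 0), X = (0, 1) — the answer is frame-independent, so this choice is without loss of generality.
1. W lies on line XN with XW:WN = 3:1 ⇒ W = (3/4, 1/4)
2. Z is the midpoint of ND ⇒ Z = (1/2, 0)
3. M is the centroid of triangle XWZ ⇒ M = (5/12, 5/12)
4. R is the midpoint of ZX ⇒ R = (1/4, 1/2)
5. E lies on line RN with RE:EN = 5:(-4) ⇒ E = (4, -2)
line EM meets WZ at A = (103/144, 31/144)
M = E + t·(A−E) with t = 12/11, so EM:MA = 12/11:-1/11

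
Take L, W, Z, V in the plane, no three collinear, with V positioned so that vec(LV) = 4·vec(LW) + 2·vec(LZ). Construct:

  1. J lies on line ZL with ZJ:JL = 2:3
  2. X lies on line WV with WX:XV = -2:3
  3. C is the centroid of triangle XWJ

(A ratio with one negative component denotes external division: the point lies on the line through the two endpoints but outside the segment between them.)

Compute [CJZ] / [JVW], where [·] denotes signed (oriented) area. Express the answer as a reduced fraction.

[CJZ]:[JVW] = -8/57

Work in coordinates with L = (0, 0), W = (1, 0), Z = (0, 1), V = (4, 2).
1. J lies on line ZL with ZJ:JL = 2:3 ⇒ J = (0, 3/5)
2. X lies on line WV with WX:XV = -2:3 ⇒ X = (-5, -4)
3. C is the centroid of triangle XWJ ⇒ C = (-4/3, -17/15)
2·[CJZ] = 8/15, 2·[JVW] = -19/5
[CJZ]:[JVW] = 8/15:-19/5 = -8/57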